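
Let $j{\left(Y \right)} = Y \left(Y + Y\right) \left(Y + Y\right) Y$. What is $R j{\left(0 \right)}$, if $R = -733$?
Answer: $0$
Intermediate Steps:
$j{\left(Y \right)} = 4 Y^{4}$ ($j{\left(Y \right)} = Y 2 Y 2 Y Y = Y 4 Y^{2} Y = 4 Y^{3} Y = 4 Y^{4}$)
$R j{\left(0 \right)} = - 733 \cdot 4 \cdot 0^{4} = - 733 \cdot 4 \cdot 0 = \left(-733\right) 0 = 0$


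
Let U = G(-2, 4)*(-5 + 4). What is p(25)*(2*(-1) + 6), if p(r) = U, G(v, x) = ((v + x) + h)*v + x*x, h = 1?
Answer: -40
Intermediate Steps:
G(v, x) = x**2 + v*(1 + v + x) (G(v, x) = ((v + x) + 1)*v + x*x = (1 + v + x)*v + x**2 = v*(1 + v + x) + x**2 = x**2 + v*(1 + v + x))
U = -10 (U = (-2 + (-2)**2 + 4**2 - 2*4)*(-5 + 4) = (-2 + 4 + 16 - 8)*(-1) = 10*(-1) = -10)
p(r) = -10
p(25)*(2*(-1) + 6) = -10*(2*(-1) + 6) = -10*(-2 + 6) = -10*4 = -40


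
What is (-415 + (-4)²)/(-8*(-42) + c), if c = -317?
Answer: -21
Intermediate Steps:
(-415 + (-4)²)/(-8*(-42) + c) = (-415 + (-4)²)/(-8*(-42) - 317) = (-415 + 16)/(336 - 317) = -399/19 = -399*1/19 = -21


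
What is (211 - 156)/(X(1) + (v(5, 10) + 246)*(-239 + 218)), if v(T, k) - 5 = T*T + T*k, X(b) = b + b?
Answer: -55/6844 ≈ -0.0080362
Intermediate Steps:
X(b) = 2*b
v(T, k) = 5 + T² + T*k (v(T, k) = 5 + (T*T + T*k) = 5 + (T² + T*k) = 5 + T² + T*k)
(211 - 156)/(X(1) + (v(5, 10) + 246)*(-239 + 218)) = (211 - 156)/(2*1 + ((5 + 5² + 5*10) + 246)*(-239 + 218)) = 55/(2 + ((5 + 25 + 50) + 246)*(-21)) = 55/(2 + (80 + 246)*(-21)) = 55/(2 + 326*(-21)) = 55/(2 - 6846) = 55/(-6844) = 55*(-1/6844) = -55/6844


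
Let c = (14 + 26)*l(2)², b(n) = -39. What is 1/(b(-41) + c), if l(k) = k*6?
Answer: 1/5721 ≈ 0.00017479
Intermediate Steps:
l(k) = 6*k
c = 5760 (c = (14 + 26)*(6*2)² = 40*12² = 40*144 = 5760)
1/(b(-41) + c) = 1/(-39 + 5760) = 1/5721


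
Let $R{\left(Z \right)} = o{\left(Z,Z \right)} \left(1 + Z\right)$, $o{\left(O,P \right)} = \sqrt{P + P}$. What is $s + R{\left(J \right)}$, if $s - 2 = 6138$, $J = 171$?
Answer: $6140 + 516 \sqrt{38} \approx 9320.8$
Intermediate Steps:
$o{\left(O,P \right)} = \sqrt{2} \sqrt{P}$ ($o{\left(O,P \right)} = \sqrt{2 P} = \sqrt{2} \sqrt{P}$)
$s = 6140$ ($s = 2 + 6138 = 6140$)
$R{\left(Z \right)} = \sqrt{2} \sqrt{Z} \left(1 + Z\right)$
$s + R{\left(J \right)} = 6140 + \sqrt{2} \sqrt{171} \left(1 + 171\right) = 6140 + \sqrt{2} \cdot 3 \sqrt{19} \cdot 172 = 6140 + 516 \sqrt{38}$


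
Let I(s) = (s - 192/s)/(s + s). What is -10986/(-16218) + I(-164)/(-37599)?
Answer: 25716471119/37964487346 ≈ 0.67738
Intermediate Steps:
I(s) = (s - 192/s)/(2*s) (I(s) = (s - 192/s)/((2*s)) = (s - 192/s)*(1/(2*s)) = (s - 192/s)/(2*s))
-10986/(-16218) + I(-164)/(-37599) = -10986/(-16218) + (½ - 96/(-164)²)/(-37599) = -10986*(-1/16218) + (½ - 96*1/26896)*(-1/37599) = 1831/2703 + (½ - 6/1681)*(-1/37599) = 1831/2703 + (1669/3362)*(-1/37599) = 1831/2703 - 1669/126407838 = 25716471119/37964487346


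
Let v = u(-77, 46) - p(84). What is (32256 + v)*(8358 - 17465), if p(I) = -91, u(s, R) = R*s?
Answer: -262327135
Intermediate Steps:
v = -3451 (v = 46*(-77) - 1*(-91) = -3542 + 91 = -3451)
(32256 + v)*(8358 - 17465) = (32256 - 3451)*(8358 - 17465) = 28805*(-9107) = -262327135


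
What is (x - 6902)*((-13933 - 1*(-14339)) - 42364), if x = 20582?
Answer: -573985440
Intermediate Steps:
(x - 6902)*((-13933 - 1*(-14339)) - 42364) = (20582 - 6902)*((-13933 - 1*(-14339)) - 42364) = 13680*((-13933 + 14339) - 42364) = 13680*(406 - 42364) = 13680*(-41958) = -573985440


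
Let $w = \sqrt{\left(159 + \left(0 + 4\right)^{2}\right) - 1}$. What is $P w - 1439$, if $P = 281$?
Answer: $-1439 + 281 \sqrt{174} \approx 2267.6$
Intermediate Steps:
$w = \sqrt{174}$ ($w = \sqrt{\left(159 + 4^{2}\right) - 1} = \sqrt{\left(159 + 16\right) - 1} = \sqrt{175 - 1} = \sqrt{174} \approx 13.191$)
$P w - 1439 = 281 \sqrt{174} - 1439 = -1439 + 281 \sqrt{174}$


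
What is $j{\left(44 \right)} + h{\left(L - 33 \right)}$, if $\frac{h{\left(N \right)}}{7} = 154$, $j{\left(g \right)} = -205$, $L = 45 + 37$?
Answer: $873$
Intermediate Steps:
$L = 82$
$h{\left(N \right)} = 1078$ ($h{\left(N \right)} = 7 \cdot 154 = 1078$)
$j{\left(44 \right)} + h{\left(L - 33 \right)} = -205 + 1078 = 873$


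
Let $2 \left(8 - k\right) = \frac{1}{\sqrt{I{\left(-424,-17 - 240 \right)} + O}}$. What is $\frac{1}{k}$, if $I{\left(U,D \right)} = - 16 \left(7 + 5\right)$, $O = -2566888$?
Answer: $\frac{82146560}{657172481} - \frac{4 i \sqrt{641770}}{657172481} \approx 0.125 - 4.8761 \cdot 10^{-6} i$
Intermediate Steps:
$I{\left(U,D \right)} = -192$ ($I{\left(U,D \right)} = \left(-16\right) 12 = -192$)
$k = 8 + \frac{i \sqrt{641770}}{2567080}$ ($k = 8 - \frac{1}{2 \sqrt{-192 - 2566888}} = 8 - \frac{1}{2 \sqrt{-2567080}} = 8 - \frac{1}{2 \cdot 2 i \sqrt{641770}} = 8 - \frac{\left(- \frac{1}{1283540}\right) i \sqrt{641770}}{2} = 8 + \frac{i \sqrt{641770}}{2567080} \approx 8.0 + 0.00031207 i$)
$\frac{1}{k} = \frac{1}{8 + \frac{i \sqrt{641770}}{2567080}}$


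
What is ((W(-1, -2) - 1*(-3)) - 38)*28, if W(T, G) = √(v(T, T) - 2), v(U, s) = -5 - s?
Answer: -980 + 28*I*√6 ≈ -980.0 + 68.586*I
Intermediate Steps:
W(T, G) = √(-7 - T) (W(T, G) = √((-5 - T) - 2) = √(-7 - T))
((W(-1, -2) - 1*(-3)) - 38)*28 = ((√(-7 - 1*(-1)) - 1*(-3)) - 38)*28 = ((√(-7 + 1) + 3) - 38)*28 = ((√(-6) + 3) - 38)*28 = ((I*√6 + 3) - 38)*28 = ((3 + I*√6) - 38)*28 = (-35 + I*√6)*28 = -980 + 28*I*√6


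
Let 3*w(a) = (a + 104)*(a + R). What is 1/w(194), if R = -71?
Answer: 1/12218 ≈ 8.1846e-5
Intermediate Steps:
w(a) = (-71 + a)*(104 + a)/3 (w(a) = ((a + 104)*(a - 71))/3 = ((104 + a)*(-71 + a))/3 = ((-71 + a)*(104 + a))/3 = (-71 + a)*(104 + a)/3)
1/w(194) = 1/(-7384/3 + 11*194 + (⅓)*194²) = 1/(-7384/3 + 2134 + (⅓)*37636) = 1/(-7384/3 + 2134 + 37636/3) = 1/12218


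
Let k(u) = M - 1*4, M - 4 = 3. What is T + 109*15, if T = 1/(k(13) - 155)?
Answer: 248519/152 ≈ 1635.0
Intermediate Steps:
M = 7 (M = 4 + 3 = 7)
k(u) = 3 (k(u) = 7 - 1*4 = 7 - 4 = 3)
T = -1/152 (T = 1/(3 - 155) = 1/(-152) = -1/152 ≈ -0.0065789)
T + 109*15 = -1/152 + 109*15 = -1/152 + 1635 = 248519/152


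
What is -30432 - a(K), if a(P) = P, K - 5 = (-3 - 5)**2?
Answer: -30501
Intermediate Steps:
K = 69 (K = 5 + (-3 - 5)**2 = 5 + (-8)**2 = 5 + 64 = 69)
-30432 - a(K) = -30432 - 1*69 = -30432 - 69 = -30501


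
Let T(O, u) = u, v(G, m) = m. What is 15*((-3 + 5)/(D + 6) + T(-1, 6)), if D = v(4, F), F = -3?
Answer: 100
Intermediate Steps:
D = -3
15*((-3 + 5)/(D + 6) + T(-1, 6)) = 15*((-3 + 5)/(-3 + 6) + 6) = 15*(2/3 + 6) = 15*(2*(⅓) + 6) = 15*(⅔ + 6) = 15*(20/3) = 100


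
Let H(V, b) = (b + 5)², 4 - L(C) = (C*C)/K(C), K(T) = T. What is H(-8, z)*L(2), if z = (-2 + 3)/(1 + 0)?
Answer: 72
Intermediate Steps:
z = 1 (z = 1/1 = 1*1 = 1)
L(C) = 4 - C (L(C) = 4 - C*C/C = 4 - C²/C = 4 - C)
H(V, b) = (5 + b)²
H(-8, z)*L(2) = (5 + 1)²*(4 - 1*2) = 6²*(4 - 2) = 36*2 = 72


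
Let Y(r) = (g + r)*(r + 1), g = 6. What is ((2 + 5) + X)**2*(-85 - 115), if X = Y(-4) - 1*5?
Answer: -3200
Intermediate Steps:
Y(r) = (1 + r)*(6 + r) (Y(r) = (6 + r)*(r + 1) = (6 + r)*(1 + r) = (1 + r)*(6 + r))
X = -11 (X = (6 + (-4)**2 + 7*(-4)) - 1*5 = (6 + 16 - 28) - 5 = -6 - 5 = -11)
((2 + 5) + X)**2*(-85 - 115) = ((2 + 5) - 11)**2*(-85 - 115) = (7 - 11)**2*(-200) = (-4)**2*(-200) = 16*(-200) = -3200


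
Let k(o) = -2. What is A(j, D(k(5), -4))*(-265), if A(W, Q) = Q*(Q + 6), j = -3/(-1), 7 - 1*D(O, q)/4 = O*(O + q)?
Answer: -74200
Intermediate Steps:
D(O, q) = 28 - 4*O*(O + q)
j = 3 (j = -3*(-1) = 3)
A(W, Q) = Q*(6 + Q)
A(j, D(k(5), -4))*(-265) = ((28 - 4*(-2)² - 4*(-2)*(-4))*(6 + (28 - 4*(-2)² - 4*(-2)*(-4))))*(-265) = ((28 - 4*4 - 32)*(6 + (28 - 4*4 - 32)))*(-265) = ((28 - 16 - 32)*(6 + (28 - 16 - 32)))*(-265) = -20*(6 - 20)*(-265) = -20*(-14)*(-265) = 280*(-265) = -74200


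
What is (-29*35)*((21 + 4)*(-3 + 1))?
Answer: 50750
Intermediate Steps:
(-29*35)*((21 + 4)*(-3 + 1)) = -25375*(-2) = -1015*(-50) = 50750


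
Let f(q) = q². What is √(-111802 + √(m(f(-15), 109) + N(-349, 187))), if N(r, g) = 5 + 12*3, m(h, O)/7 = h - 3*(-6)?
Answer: √(-111802 + √1742) ≈ 334.31*I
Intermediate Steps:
m(h, O) = 126 + 7*h (m(h, O) = 7*(h - 3*(-6)) = 7*(h + 18) = 7*(18 + h) = 126 + 7*h)
N(r, g) = 41 (N(r, g) = 5 + 36 = 41)
√(-111802 + √(m(f(-15), 109) + N(-349, 187))) = √(-111802 + √((126 + 7*(-15)²) + 41)) = √(-111802 + √((126 + 7*225) + 41)) = √(-111802 + √((126 + 1575) + 41)) = √(-111802 + √(1701 + 41)) = √(-111802 + √1742)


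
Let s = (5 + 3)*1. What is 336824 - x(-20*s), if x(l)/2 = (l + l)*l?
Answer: 234424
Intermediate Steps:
s = 8 (s = 8*1 = 8)
x(l) = 4*l² (x(l) = 2*((l + l)*l) = 2*((2*l)*l) = 2*(2*l²) = 4*l²)
336824 - x(-20*s) = 336824 - 4*(-20*8)² = 336824 - 4*(-160)² = 336824 - 4*25600 = 336824 - 1*102400 = 336824 - 102400 = 234424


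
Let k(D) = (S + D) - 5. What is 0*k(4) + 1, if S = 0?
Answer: 1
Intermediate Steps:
k(D) = -5 + D (k(D) = (0 + D) - 5 = D - 5 = -5 + D)
0*k(4) + 1 = 0*(-5 + 4) + 1 = 0*(-1) + 1 = 0 + 1 = 1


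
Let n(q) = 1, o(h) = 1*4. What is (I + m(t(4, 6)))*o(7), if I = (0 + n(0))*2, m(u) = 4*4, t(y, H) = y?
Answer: 72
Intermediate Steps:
o(h) = 4
m(u) = 16
I = 2 (I = (0 + 1)*2 = 1*2 = 2)
(I + m(t(4, 6)))*o(7) = (2 + 16)*4 = 18*4 = 72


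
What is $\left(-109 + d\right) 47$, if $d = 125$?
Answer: $752$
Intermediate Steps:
$\left(-109 + d\right) 47 = \left(-109 + 125\right) 47 = 16 \cdot 47 = 752$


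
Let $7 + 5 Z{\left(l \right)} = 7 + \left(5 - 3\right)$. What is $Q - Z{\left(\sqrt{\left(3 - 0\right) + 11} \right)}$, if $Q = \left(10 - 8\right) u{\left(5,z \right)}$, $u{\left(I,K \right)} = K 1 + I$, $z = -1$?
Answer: $\frac{38}{5} \approx 7.6$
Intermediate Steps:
$u{\left(I,K \right)} = I + K$ ($u{\left(I,K \right)} = K + I = I + K$)
$Z{\left(l \right)} = \frac{2}{5}$ ($Z{\left(l \right)} = - \frac{7}{5} + \frac{7 + \left(5 - 3\right)}{5} = - \frac{7}{5} + \frac{7 + 2}{5} = - \frac{7}{5} + \frac{1}{5} \cdot 9 = - \frac{7}{5} + \frac{9}{5} = \frac{2}{5}$)
$Q = 8$ ($Q = \left(10 - 8\right) \left(5 - 1\right) = 2 \cdot 4 = 8$)
$Q - Z{\left(\sqrt{\left(3 - 0\right) + 11} \right)} = 8 - \frac{2}{5} = \frac{38}{5}$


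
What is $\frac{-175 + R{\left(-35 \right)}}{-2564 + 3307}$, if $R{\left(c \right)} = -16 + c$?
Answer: $- \frac{226}{743} \approx -0.30417$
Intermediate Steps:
$\frac{-175 + R{\left(-35 \right)}}{-2564 + 3307} = \frac{-175 - 51}{-2564 + 3307} = \frac{-175 - 51}{743} = \left(-226\right) \frac{1}{743} = - \frac{226}{743}$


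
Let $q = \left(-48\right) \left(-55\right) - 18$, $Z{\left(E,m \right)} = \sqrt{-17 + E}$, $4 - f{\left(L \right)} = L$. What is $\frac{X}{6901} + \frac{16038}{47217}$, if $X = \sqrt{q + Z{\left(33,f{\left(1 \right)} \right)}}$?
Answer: $\frac{5346}{15739} + \frac{\sqrt{2626}}{6901} \approx 0.34709$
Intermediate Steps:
$f{\left(L \right)} = 4 - L$
$q = 2622$ ($q = 2640 - 18 = 2622$)
$X = \sqrt{2626}$ ($X = \sqrt{2622 + \sqrt{-17 + 33}} = \sqrt{2622 + \sqrt{16}} = \sqrt{2622 + 4} = \sqrt{2626} \approx 51.245$)
$\frac{X}{6901} + \frac{16038}{47217} = \frac{\sqrt{2626}}{6901} + \frac{16038}{47217} = \sqrt{2626} \cdot \frac{1}{6901} + 16038 \cdot \frac{1}{47217} = \frac{\sqrt{2626}}{6901} + \frac{5346}{15739} = \frac{5346}{15739} + \frac{\sqrt{2626}}{6901}$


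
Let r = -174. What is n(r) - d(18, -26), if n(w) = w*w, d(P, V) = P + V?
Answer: 30284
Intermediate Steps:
n(w) = w²
n(r) - d(18, -26) = (-174)² - (18 - 26) = 30276 - 1*(-8) = 30276 + 8 = 30284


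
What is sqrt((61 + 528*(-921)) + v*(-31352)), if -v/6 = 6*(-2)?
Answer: I*sqrt(2743571) ≈ 1656.4*I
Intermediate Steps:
v = 72 (v = -36*(-2) = -6*(-12) = 72)
sqrt((61 + 528*(-921)) + v*(-31352)) = sqrt((61 + 528*(-921)) + 72*(-31352)) = sqrt((61 - 486288) - 2257344) = sqrt(-486227 - 2257344) = sqrt(-2743571) = I*sqrt(2743571)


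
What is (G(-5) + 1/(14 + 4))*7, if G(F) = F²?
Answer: 3157/18 ≈ 175.39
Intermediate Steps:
(G(-5) + 1/(14 + 4))*7 = ((-5)² + 1/(14 + 4))*7 = (25 + 1/18)*7 = (451/18)*7 = 3157/18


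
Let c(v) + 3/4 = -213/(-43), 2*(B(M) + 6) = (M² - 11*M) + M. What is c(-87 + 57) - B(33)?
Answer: -63519/172 ≈ -369.30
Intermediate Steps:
B(M) = -6 + M²/2 - 5*M (B(M) = -6 + ((M² - 11*M) + M)/2 = -6 + (M² - 10*M)/2 = -6 + (M²/2 - 5*M) = -6 + M²/2 - 5*M)
c(v) = 723/172 (c(v) = -¾ - 213/(-43) = -¾ - 213*(-1/43) = -¾ + 213/43 = 723/172)
c(-87 + 57) - B(33) = 723/172 - (-6 + (½)*33² - 5*33) = 723/172 - (-6 + (½)*1089 - 165) = 723/172 - (-6 + 1089/2 - 165) = 723/172 - 1*747/2 = 723/172 - 747/2 = -63519/172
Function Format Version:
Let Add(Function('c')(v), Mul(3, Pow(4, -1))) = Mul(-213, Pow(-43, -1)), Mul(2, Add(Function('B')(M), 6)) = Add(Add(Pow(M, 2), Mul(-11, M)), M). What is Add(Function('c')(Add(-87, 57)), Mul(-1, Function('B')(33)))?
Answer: Rational(-63519, 172) ≈ -369.30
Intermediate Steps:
Function('B')(M) = Add(-6, Mul(Rational(1, 2), Pow(M, 2)), Mul(-5, M)) (Function('B')(M) = Add(-6, Mul(Rational(1, 2), Add(Add(Pow(M, 2), Mul(-11, M)), M))) = Add(-6, Mul(Rational(1, 2), Add(Pow(M, 2), Mul(-10, M)))) = Add(-6, Add(Mul(Rational(1, 2), Pow(M, 2)), Mul(-5, M))) = Add(-6, Mul(Rational(1, 2), Pow(M, 2)), Mul(-5, M)))
Function('c')(v) = Rational(723, 172) (Function('c')(v) = Add(Rational(-3, 4), Mul(-213, Pow(-43, -1))) = Add(Rational(-3, 4), Mul(-213, Rational(-1, 43))) = Add(Rational(-3, 4), Rational(213, 43)) = Rational(723, 172))
Add(Function('c')(Add(-87, 57)), Mul(-1, Function('B')(33))) = Add(Rational(723, 172), Mul(-1, Add(-6, Mul(Rational(1, 2), Pow(33, 2)), Mul(-5, 33)))) = Add(Rational(723, 172), Mul(-1, Add(-6, Mul(Rational(1, 2), 1089), -165))) = Add(Rational(723, 172), Mul(-1, Add(-6, Rational(1089, 2), -165))) = Add(Rational(723, 172), Mul(-1, Rational(747, 2))) = Add(Rational(723, 172), Rational(-747, 2)) = Rational(-63519, 172)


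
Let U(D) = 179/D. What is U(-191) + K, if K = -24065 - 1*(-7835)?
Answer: -3100109/191 ≈ -16231.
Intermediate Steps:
K = -16230 (K = -24065 + 7835 = -16230)
U(-191) + K = 179/(-191) - 16230 = 179*(-1/191) - 16230 = -179/191 - 16230 = -3100109/191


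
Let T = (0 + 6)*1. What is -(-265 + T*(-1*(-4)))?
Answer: 241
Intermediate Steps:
T = 6 (T = 6*1 = 6)
-(-265 + T*(-1*(-4))) = -(-265 + 6*(-1*(-4))) = -(-265 + 6*4) = -(-265 + 24) = -1*(-241) = 241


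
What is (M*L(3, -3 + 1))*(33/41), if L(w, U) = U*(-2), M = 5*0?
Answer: 0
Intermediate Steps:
M = 0
L(w, U) = -2*U
(M*L(3, -3 + 1))*(33/41) = (0*(-2*(-3 + 1)))*(33/41) = (0*(-2*(-2)))*(33*(1/41)) = (0*4)*(33/41) = 0*(33/41) = 0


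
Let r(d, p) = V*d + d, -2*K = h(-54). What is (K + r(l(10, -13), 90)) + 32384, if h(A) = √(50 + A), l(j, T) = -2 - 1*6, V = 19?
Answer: 32224 - I ≈ 32224.0 - 1.0*I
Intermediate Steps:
l(j, T) = -8 (l(j, T) = -2 - 6 = -8)
K = -I (K = -√(50 - 54)/2 = -I ≈ -1.0*I)
r(d, p) = 20*d (r(d, p) = 19*d + d = 20*d)
(K + r(l(10, -13), 90)) + 32384 = (-I + 20*(-8)) + 32384 = (-I - 160) + 32384 = (-160 - I) + 32384 = 32224 - I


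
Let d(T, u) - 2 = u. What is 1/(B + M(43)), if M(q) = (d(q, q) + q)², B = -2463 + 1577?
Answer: 1/6858 ≈ 0.00014582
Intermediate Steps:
d(T, u) = 2 + u
B = -886
M(q) = (2 + 2*q)² (M(q) = ((2 + q) + q)² = (2 + 2*q)²)
1/(B + M(43)) = 1/(-886 + 4*(1 + 43)²) = 1/(-886 + 4*44²) = 1/(-886 + 4*1936) = 1/(-886 + 7744) = 1/6858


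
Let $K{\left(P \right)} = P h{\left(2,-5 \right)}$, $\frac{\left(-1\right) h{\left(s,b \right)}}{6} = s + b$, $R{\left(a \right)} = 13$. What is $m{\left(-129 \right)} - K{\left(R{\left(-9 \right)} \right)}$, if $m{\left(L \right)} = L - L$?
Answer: $-234$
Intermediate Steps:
$h{\left(s,b \right)} = - 6 b - 6 s$ ($h{\left(s,b \right)} = - 6 \left(s + b\right) = - 6 \left(b + s\right) = - 6 b - 6 s$)
$K{\left(P \right)} = 18 P$ ($K{\left(P \right)} = P \left(\left(-6\right) \left(-5\right) - 12\right) = P \left(30 - 12\right) = P 18 = 18 P$)
$m{\left(L \right)} = 0$
$m{\left(-129 \right)} - K{\left(R{\left(-9 \right)} \right)} = 0 - 18 \cdot 13 = 0 - 234 = -234$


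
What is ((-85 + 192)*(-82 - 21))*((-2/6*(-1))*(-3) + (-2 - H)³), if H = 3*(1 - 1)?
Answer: 99189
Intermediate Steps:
H = 0 (H = 3*0 = 0)
((-85 + 192)*(-82 - 21))*((-2/6*(-1))*(-3) + (-2 - H)³) = ((-85 + 192)*(-82 - 21))*((-2/6*(-1))*(-3) + (-2 - 1*0)³) = (107*(-103))*((-2*⅙*(-1))*(-3) + (-2 + 0)³) = -11021*(-⅓*(-1)*(-3) + (-2)³) = -11021*((⅓)*(-3) - 8) = -11021*(-1 - 8) = -11021*(-9) = 99189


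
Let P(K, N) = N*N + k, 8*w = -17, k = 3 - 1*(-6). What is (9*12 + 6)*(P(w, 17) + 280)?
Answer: 65892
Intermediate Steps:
k = 9 (k = 3 + 6 = 9)
w = -17/8 (w = (⅛)*(-17) = -17/8 ≈ -2.1250)
P(K, N) = 9 + N² (P(K, N) = N*N + 9 = N² + 9 = 9 + N²)
(9*12 + 6)*(P(w, 17) + 280) = (9*12 + 6)*((9 + 17²) + 280) = (108 + 6)*((9 + 289) + 280) = 114*(298 + 280) = 114*578 = 65892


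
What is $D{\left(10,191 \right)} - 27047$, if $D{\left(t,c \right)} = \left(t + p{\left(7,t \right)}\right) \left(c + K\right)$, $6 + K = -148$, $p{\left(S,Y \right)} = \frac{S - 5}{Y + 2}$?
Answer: $- \frac{160025}{6} \approx -26671.0$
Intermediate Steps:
$p{\left(S,Y \right)} = \frac{-5 + S}{2 + Y}$
$K = -154$ ($K = -6 - 148 = -154$)
$D{\left(t,c \right)} = \left(-154 + c\right) \left(t + \frac{2}{2 + t}\right)$ ($D{\left(t,c \right)} = \left(t + \frac{-5 + 7}{2 + t}\right) \left(c - 154\right) = \left(t + \frac{1}{2 + t} 2\right) \left(-154 + c\right) = \left(t + \frac{2}{2 + t}\right) \left(-154 + c\right) = \left(-154 + c\right) \left(t + \frac{2}{2 + t}\right)$)
$D{\left(10,191 \right)} - 27047 = \frac{-308 + 2 \cdot 191 + 10 \left(-154 + 191\right) \left(2 + 10\right)}{2 + 10} - 27047 = \frac{-308 + 382 + 10 \cdot 37 \cdot 12}{12} - 27047 = \frac{-308 + 382 + 4440}{12} - 27047 = \frac{1}{12} \cdot 4514 - 27047 = \frac{2257}{6} - 27047 = - \frac{160025}{6}$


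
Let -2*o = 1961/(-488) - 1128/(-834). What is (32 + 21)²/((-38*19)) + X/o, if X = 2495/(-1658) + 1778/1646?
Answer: -374945177938297/89078737626290 ≈ -4.2091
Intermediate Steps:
o = 180835/135664 (o = -(1961/(-488) - 1128/(-834))/2 = -(1961*(-1/488) - 1128*(-1/834))/2 = -(-1961/488 + 188/139)/2 = -½*(-180835/67832) = 180835/135664 ≈ 1.3330)
X = -579423/1364534 (X = 2495*(-1/1658) + 1778*(1/1646) = -2495/1658 + 889/823 = -579423/1364534 ≈ -0.42463)
(32 + 21)²/((-38*19)) + X/o = (32 + 21)²/((-38*19)) - 579423/(1364534*180835/135664) = 53²/(-722) - 579423/1364534*135664/180835 = 2809*(-1/722) - 39303420936/123377752945 = -2809/722 - 39303420936/123377752945 = -374945177938297/89078737626290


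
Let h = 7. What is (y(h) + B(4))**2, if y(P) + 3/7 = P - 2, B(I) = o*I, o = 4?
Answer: 20736/49 ≈ 423.18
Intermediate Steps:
B(I) = 4*I
y(P) = -17/7 + P (y(P) = -3/7 + (P - 2) = -3/7 + (-2 + P) = -17/7 + P)
(y(h) + B(4))**2 = ((-17/7 + 7) + 4*4)**2 = (32/7 + 16)**2 = (144/7)**2 = 20736/49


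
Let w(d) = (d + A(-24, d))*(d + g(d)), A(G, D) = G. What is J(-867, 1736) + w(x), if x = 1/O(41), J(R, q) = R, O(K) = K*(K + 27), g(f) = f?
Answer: -3369638135/3886472 ≈ -867.02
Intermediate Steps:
O(K) = K*(27 + K)
x = 1/2788 (x = 1/(41*(27 + 41)) = 1/(41*68) = 1/2788 ≈ 0.00035868)
w(d) = 2*d*(-24 + d) (w(d) = (d - 24)*(d + d) = (-24 + d)*(2*d) = 2*d*(-24 + d))
J(-867, 1736) + w(x) = -867 + 2*(1/2788)*(-24 + 1/2788) = -867 + 2*(1/2788)*(-66911/2788) = -867 - 66911/3886472 = -3369638135/3886472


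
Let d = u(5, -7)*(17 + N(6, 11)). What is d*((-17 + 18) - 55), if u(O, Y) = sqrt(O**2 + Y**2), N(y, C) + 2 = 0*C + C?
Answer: -1404*sqrt(74) ≈ -12078.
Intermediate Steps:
N(y, C) = -2 + C (N(y, C) = -2 + (0*C + C) = -2 + (0 + C) = -2 + C)
d = 26*sqrt(74) (d = sqrt(5**2 + (-7)**2)*(17 + (-2 + 11)) = sqrt(25 + 49)*(17 + 9) = sqrt(74)*26 = 26*sqrt(74) ≈ 223.66)
d*((-17 + 18) - 55) = (26*sqrt(74))*((-17 + 18) - 55) = (26*sqrt(74))*(1 - 55) = (26*sqrt(74))*(-54) = -1404*sqrt(74)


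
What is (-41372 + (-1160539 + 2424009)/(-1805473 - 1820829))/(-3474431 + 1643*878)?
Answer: 75014314907/3684099814427 ≈ 0.020362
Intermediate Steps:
(-41372 + (-1160539 + 2424009)/(-1805473 - 1820829))/(-3474431 + 1643*878) = (-41372 + 1263470/(-3626302))/(-3474431 + 1442554) = (-41372 + 1263470*(-1/3626302))/(-2031877) = (-41372 - 631735/1813151)*(-1/2031877) = -75014314907/1813151*(-1/2031877) = 75014314907/3684099814427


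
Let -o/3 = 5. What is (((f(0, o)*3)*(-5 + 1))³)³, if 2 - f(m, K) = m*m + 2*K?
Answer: -181543631801412552228864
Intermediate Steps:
o = -15 (o = -3*5 = -15)
f(m, K) = 2 - m² - 2*K (f(m, K) = 2 - (m*m + 2*K) = 2 - (m² + 2*K) = 2 + (-m² - 2*K) = 2 - m² - 2*K)
(((f(0, o)*3)*(-5 + 1))³)³ = ((((2 - 1*0² - 2*(-15))*3)*(-5 + 1))³)³ = ((((2 - 1*0 + 30)*3)*(-4))³)³ = ((((2 + 0 + 30)*3)*(-4))³)³ = (((32*3)*(-4))³)³ = ((96*(-4))³)³ = ((-384)³)³ = (-56623104)³ = -181543631801412552228864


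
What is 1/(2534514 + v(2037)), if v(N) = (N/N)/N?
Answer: 2037/5162805019 ≈ 3.9455e-7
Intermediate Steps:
v(N) = 1/N
1/(2534514 + v(2037)) = 1/(2534514 + 1/2037) = 1/(5162805019/2037) = 2037/5162805019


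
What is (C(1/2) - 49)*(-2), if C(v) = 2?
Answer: 94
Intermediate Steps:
(C(1/2) - 49)*(-2) = (2 - 49)*(-2) = -47*(-2) = 94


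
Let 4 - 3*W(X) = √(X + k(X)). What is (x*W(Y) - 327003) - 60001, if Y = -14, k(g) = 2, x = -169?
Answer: -1161688/3 + 338*I*√3/3 ≈ -3.8723e+5 + 195.14*I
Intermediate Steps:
W(X) = 4/3 - √(2 + X)/3 (W(X) = 4/3 - √(X + 2)/3 = 4/3 - √(2 + X)/3)
(x*W(Y) - 327003) - 60001 = (-169*(4/3 - √(2 - 14)/3) - 327003) - 60001 = (-169*(4/3 - 2*I*√3/3) - 327003) - 60001 = ((-676/3 + 338*I*√3/3) - 327003) - 60001 = (-981685/3 + 338*I*√3/3) - 60001 = -1161688/3 + 338*I*√3/3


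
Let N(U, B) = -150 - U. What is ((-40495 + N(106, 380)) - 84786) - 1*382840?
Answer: -508377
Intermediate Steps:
((-40495 + N(106, 380)) - 84786) - 1*382840 = ((-40495 + (-150 - 1*106)) - 84786) - 1*382840 = ((-40495 + (-150 - 106)) - 84786) - 382840 = ((-40495 - 256) - 84786) - 382840 = (-40751 - 84786) - 382840 = -125537 - 382840 = -508377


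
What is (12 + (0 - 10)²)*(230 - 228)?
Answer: 224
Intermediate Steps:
(12 + (0 - 10)²)*(230 - 228) = (12 + (-10)²)*2 = (12 + 100)*2 = 112*2 = 224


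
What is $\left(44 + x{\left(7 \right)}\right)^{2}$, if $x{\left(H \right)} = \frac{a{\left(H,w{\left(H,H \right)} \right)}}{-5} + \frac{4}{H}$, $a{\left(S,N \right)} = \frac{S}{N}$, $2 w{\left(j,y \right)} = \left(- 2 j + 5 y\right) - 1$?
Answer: $\frac{241833601}{122500} \approx 1974.2$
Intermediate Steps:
$w{\left(j,y \right)} = - \frac{1}{2} - j + \frac{5 y}{2}$ ($w{\left(j,y \right)} = \frac{\left(- 2 j + 5 y\right) - 1}{2} = \frac{-1 - 2 j + 5 y}{2} = - \frac{1}{2} - j + \frac{5 y}{2}$)
$x{\left(H \right)} = \frac{4}{H} - \frac{H}{5 \left(- \frac{1}{2} + \frac{3 H}{2}\right)}$ ($x{\left(H \right)} = \frac{H \frac{1}{- \frac{1}{2} - H + \frac{5 H}{2}}}{-5} + \frac{4}{H} = \frac{H}{- \frac{1}{2} + \frac{3 H}{2}} \left(- \frac{1}{5}\right) + \frac{4}{H} = - \frac{H}{5 \left(- \frac{1}{2} + \frac{3 H}{2}\right)} + \frac{4}{H} = \frac{4}{H} - \frac{H}{5 \left(- \frac{1}{2} + \frac{3 H}{2}\right)}$)
$\left(44 + x{\left(7 \right)}\right)^{2} = \left(44 + \frac{2 \left(-10 - 7^{2} + 30 \cdot 7\right)}{5 \cdot 7 \left(-1 + 3 \cdot 7\right)}\right)^{2} = \left(44 + \frac{2}{5} \cdot \frac{1}{7} \frac{1}{-1 + 21} \left(-10 - 49 + 210\right)\right)^{2} = \left(44 + \frac{2}{5} \cdot \frac{1}{7} \cdot \frac{1}{20} \left(-10 - 49 + 210\right)\right)^{2} = \left(44 + \frac{2}{5} \cdot \frac{1}{7} \cdot \frac{1}{20} \cdot 151\right)^{2} = \left(44 + \frac{151}{350}\right)^{2} = \left(\frac{15551}{350}\right)^{2} = \frac{241833601}{122500}$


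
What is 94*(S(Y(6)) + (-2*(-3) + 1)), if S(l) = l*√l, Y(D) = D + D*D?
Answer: 658 + 3948*√42 ≈ 26244.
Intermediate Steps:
Y(D) = D + D²
S(l) = l^(3/2)
94*(S(Y(6)) + (-2*(-3) + 1)) = 94*((6*(1 + 6))^(3/2) + (-2*(-3) + 1)) = 94*((6*7)^(3/2) + (6 + 1)) = 94*(42^(3/2) + 7) = 94*(42*√42 + 7) = 94*(7 + 42*√42) = 658 + 3948*√42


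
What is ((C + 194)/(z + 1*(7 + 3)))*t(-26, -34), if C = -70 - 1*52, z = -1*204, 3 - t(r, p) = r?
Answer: -1044/97 ≈ -10.763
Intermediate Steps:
t(r, p) = 3 - r
z = -204
C = -122 (C = -70 - 52 = -122)
((C + 194)/(z + 1*(7 + 3)))*t(-26, -34) = ((-122 + 194)/(-204 + 1*(7 + 3)))*(3 - 1*(-26)) = (72/(-204 + 1*10))*(3 + 26) = (72/(-204 + 10))*29 = (72/(-194))*29 = (72*(-1/194))*29 = -36/97*29 = -1044/97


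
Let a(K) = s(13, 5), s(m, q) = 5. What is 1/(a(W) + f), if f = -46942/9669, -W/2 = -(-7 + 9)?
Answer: 9669/1403 ≈ 6.8917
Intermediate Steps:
W = 4 (W = -(-2)*(-7 + 9) = -(-2)*2 = -2*(-2) = 4)
a(K) = 5
f = -46942/9669 (f = -46942*1/9669 = -46942/9669 ≈ -4.8549)
1/(a(W) + f) = 1/(5 - 46942/9669) = 1/(1403/9669) = 9669/1403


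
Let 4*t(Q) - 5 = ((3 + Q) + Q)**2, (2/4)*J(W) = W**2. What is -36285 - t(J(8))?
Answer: -106113/2 ≈ -53057.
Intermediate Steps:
J(W) = 2*W**2
t(Q) = 5/4 + (3 + 2*Q)**2/4 (t(Q) = 5/4 + ((3 + Q) + Q)**2/4 = 5/4 + (3 + 2*Q)**2/4)
-36285 - t(J(8)) = -36285 - (5/4 + (3 + 2*(2*8**2))**2/4) = -36285 - (5/4 + (3 + 2*(2*64))**2/4) = -36285 - (5/4 + (3 + 2*128)**2/4) = -36285 - (5/4 + (3 + 256)**2/4) = -36285 - (5/4 + (1/4)*259**2) = -36285 - (5/4 + (1/4)*67081) = -36285 - (5/4 + 67081/4) = -36285 - 1*33543/2 = -36285 - 33543/2 = -106113/2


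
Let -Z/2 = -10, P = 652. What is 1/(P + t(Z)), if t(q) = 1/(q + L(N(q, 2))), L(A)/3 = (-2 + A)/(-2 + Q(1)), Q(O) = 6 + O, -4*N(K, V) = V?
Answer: 37/24126 ≈ 0.0015336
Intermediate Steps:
N(K, V) = -V/4
L(A) = -6/5 + 3*A/5 (L(A) = 3*((-2 + A)/(-2 + (6 + 1))) = 3*((-2 + A)/(-2 + 7)) = 3*((-2 + A)/5) = 3*((-2 + A)*(1/5)) = 3*(-2/5 + A/5) = -6/5 + 3*A/5)
Z = 20 (Z = -2*(-10) = 20)
t(q) = 1/(-3/2 + q) (t(q) = 1/(q + (-6/5 + 3*(-1/4*2)/5)) = 1/(q + (-6/5 + (3/5)*(-1/2))) = 1/(q + (-6/5 - 3/10)) = 1/(q - 3/2) = 1/(-3/2 + q))
1/(P + t(Z)) = 1/(652 + 2/(-3 + 2*20)) = 1/(652 + 2/(-3 + 40)) = 1/(652 + 2/37) = 1/(24126/37) = 37/24126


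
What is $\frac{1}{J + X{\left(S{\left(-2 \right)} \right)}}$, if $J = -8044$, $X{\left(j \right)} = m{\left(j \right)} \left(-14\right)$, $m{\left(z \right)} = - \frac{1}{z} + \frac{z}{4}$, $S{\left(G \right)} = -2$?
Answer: $- \frac{1}{8044} \approx -0.00012432$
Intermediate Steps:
$m{\left(z \right)} = - \frac{1}{z} + \frac{z}{4}$ ($m{\left(z \right)} = - \frac{1}{z} + z \frac{1}{4} = - \frac{1}{z} + \frac{z}{4}$)
$X{\left(j \right)} = \frac{14}{j} - \frac{7 j}{2}$ ($X{\left(j \right)} = \left(- \frac{1}{j} + \frac{j}{4}\right) \left(-14\right) = \frac{14}{j} - \frac{7 j}{2}$)
$\frac{1}{J + X{\left(S{\left(-2 \right)} \right)}} = \frac{1}{-8044 + \left(\frac{14}{-2} - -7\right)} = \frac{1}{-8044 + \left(14 \left(- \frac{1}{2}\right) + 7\right)} = \frac{1}{-8044 + \left(-7 + 7\right)} = \frac{1}{-8044 + 0} = \frac{1}{-8044} = - \frac{1}{8044}$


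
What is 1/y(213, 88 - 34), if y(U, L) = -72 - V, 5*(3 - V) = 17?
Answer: -5/358 ≈ -0.013966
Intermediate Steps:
V = -⅖ (V = 3 - ⅕*17 = 3 - 17/5 = -⅖ ≈ -0.40000)
y(U, L) = -358/5 (y(U, L) = -72 - 1*(-⅖) = -72 + ⅖ = -358/5)
1/y(213, 88 - 34) = 1/(-358/5) = -5/358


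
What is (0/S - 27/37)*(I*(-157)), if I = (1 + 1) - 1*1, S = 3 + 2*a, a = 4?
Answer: 4239/37 ≈ 114.57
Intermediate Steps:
S = 11 (S = 3 + 2*4 = 3 + 8 = 11)
I = 1 (I = 2 - 1 = 1)
(0/S - 27/37)*(I*(-157)) = (0/11 - 27/37)*(1*(-157)) = (0*(1/11) - 27*1/37)*(-157) = (0 - 27/37)*(-157) = -27/37*(-157) = 4239/37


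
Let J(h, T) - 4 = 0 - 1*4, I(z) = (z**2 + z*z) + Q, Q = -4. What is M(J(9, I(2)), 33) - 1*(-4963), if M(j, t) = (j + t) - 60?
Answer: 4936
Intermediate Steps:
I(z) = -4 + 2*z**2 (I(z) = (z**2 + z*z) - 4 = (z**2 + z**2) - 4 = 2*z**2 - 4 = -4 + 2*z**2)
J(h, T) = 0 (J(h, T) = 4 + (0 - 1*4) = 4 + (0 - 4) = 4 - 4 = 0)
M(j, t) = -60 + j + t
M(J(9, I(2)), 33) - 1*(-4963) = (-60 + 0 + 33) - 1*(-4963) = -27 + 4963 = 4936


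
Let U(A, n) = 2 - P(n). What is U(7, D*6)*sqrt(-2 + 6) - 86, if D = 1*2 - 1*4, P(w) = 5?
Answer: -92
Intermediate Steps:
D = -2 (D = 2 - 4 = -2)
U(A, n) = -3 (U(A, n) = 2 - 1*5 = 2 - 5 = -3)
U(7, D*6)*sqrt(-2 + 6) - 86 = -3*sqrt(-2 + 6) - 86 = -3*sqrt(4) - 86 = -3*2 - 86 = -6 - 86 = -92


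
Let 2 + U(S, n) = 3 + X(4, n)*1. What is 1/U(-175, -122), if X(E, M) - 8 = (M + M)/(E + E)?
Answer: -2/43 ≈ -0.046512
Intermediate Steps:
X(E, M) = 8 + M/E (X(E, M) = 8 + (M + M)/(E + E) = 8 + (2*M)/((2*E)) = 8 + (2*M)*(1/(2*E)) = 8 + M/E)
U(S, n) = 9 + n/4 (U(S, n) = -2 + (3 + (8 + n/4)*1) = -2 + (3 + (8 + n/4)) = -2 + (11 + n/4) = 9 + n/4)
1/U(-175, -122) = 1/(9 + (1/4)*(-122)) = 1/(9 - 61/2) = 1/(-43/2) = -2/43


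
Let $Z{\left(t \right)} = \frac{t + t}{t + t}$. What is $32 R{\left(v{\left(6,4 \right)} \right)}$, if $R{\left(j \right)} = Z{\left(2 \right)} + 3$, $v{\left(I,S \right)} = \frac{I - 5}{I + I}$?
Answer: $128$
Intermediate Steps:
$Z{\left(t \right)} = 1$ ($Z{\left(t \right)} = \frac{2 t}{2 t} = 2 t \frac{1}{2 t} = 1$)
$v{\left(I,S \right)} = \frac{-5 + I}{2 I}$
$R{\left(j \right)} = 4$ ($R{\left(j \right)} = 1 + 3 = 4$)
$32 R{\left(v{\left(6,4 \right)} \right)} = 32 \cdot 4 = 128$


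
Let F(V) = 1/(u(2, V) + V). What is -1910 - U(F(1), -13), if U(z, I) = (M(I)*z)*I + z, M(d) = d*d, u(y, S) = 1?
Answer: -812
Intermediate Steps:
M(d) = d²
F(V) = 1/(1 + V)
U(z, I) = z + z*I³ (U(z, I) = (I²*z)*I + z = (z*I²)*I + z = z*I³ + z = z + z*I³)
-1910 - U(F(1), -13) = -1910 - (1 + (-13)³)/(1 + 1) = -1910 - (1 - 2197)/2 = -1910 - (-2196)/2 = -1910 - 1*(-1098) = -1910 + 1098 = -812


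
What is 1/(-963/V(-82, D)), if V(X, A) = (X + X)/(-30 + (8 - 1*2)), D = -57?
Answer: -41/5778 ≈ -0.0070959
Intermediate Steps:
V(X, A) = -X/12 (V(X, A) = (2*X)/(-30 + (8 - 2)) = (2*X)/(-30 + 6) = (2*X)/(-24) = (2*X)*(-1/24) = -X/12)
1/(-963/V(-82, D)) = 1/(-963/((-1/12*(-82)))) = 1/(-963/41/6) = 1/(-963*6/41) = 1/(-5778/41) = -41/5778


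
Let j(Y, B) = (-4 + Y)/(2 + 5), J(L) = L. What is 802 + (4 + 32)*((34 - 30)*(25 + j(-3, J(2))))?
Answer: 4258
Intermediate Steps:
j(Y, B) = -4/7 + Y/7 (j(Y, B) = (-4 + Y)/7 = -4/7 + Y/7)
802 + (4 + 32)*((34 - 30)*(25 + j(-3, J(2)))) = 802 + (4 + 32)*((34 - 30)*(25 + (-4/7 + (⅐)*(-3)))) = 802 + 36*(4*(25 + (-4/7 - 3/7))) = 802 + 36*(4*(25 - 1)) = 802 + 36*(4*24) = 802 + 36*96 = 802 + 3456 = 4258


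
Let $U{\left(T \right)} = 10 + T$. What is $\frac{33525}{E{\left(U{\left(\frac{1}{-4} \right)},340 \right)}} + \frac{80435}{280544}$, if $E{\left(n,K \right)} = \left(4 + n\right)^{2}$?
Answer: $\frac{548098609}{3085984} \approx 177.61$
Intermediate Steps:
$\frac{33525}{E{\left(U{\left(\frac{1}{-4} \right)},340 \right)}} + \frac{80435}{280544} = \frac{33525}{\left(4 + \left(10 + \frac{1}{-4}\right)\right)^{2}} + \frac{80435}{280544} = \frac{33525}{\left(4 + \left(10 - \frac{1}{4}\right)\right)^{2}} + 80435 \cdot \frac{1}{280544} = \frac{33525}{\left(4 + \frac{39}{4}\right)^{2}} + \frac{80435}{280544} = \frac{33525}{\left(\frac{55}{4}\right)^{2}} + \frac{80435}{280544} = \frac{33525}{\frac{3025}{16}} + \frac{80435}{280544} = 33525 \cdot \frac{16}{3025} + \frac{80435}{280544} = \frac{21456}{121} + \frac{80435}{280544} = \frac{548098609}{3085984}$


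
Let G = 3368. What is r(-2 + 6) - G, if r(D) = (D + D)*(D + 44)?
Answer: -2984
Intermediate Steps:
r(D) = 2*D*(44 + D) (r(D) = (2*D)*(44 + D) = 2*D*(44 + D))
r(-2 + 6) - G = 2*(-2 + 6)*(44 + (-2 + 6)) - 1*3368 = 2*4*(44 + 4) - 3368 = 2*4*48 - 3368 = 384 - 3368 = -2984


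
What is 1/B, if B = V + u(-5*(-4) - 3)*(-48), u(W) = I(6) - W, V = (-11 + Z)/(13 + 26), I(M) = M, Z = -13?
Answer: 13/6856 ≈ 0.0018961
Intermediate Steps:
V = -8/13 (V = (-11 - 13)/(13 + 26) = -24/39 = -24*1/39 = -8/13 ≈ -0.61539)
u(W) = 6 - W
B = 6856/13 (B = -8/13 + (6 - (-5*(-4) - 3))*(-48) = -8/13 + (6 - (20 - 3))*(-48) = -8/13 + (6 - 1*17)*(-48) = -8/13 + (6 - 17)*(-48) = -8/13 - 11*(-48) = -8/13 + 528 = 6856/13 ≈ 527.38)
1/B = 1/(6856/13) = 13/6856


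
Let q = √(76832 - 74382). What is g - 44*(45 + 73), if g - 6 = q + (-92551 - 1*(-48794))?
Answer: -48943 + 35*√2 ≈ -48894.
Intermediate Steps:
q = 35*√2 (q = √2450 = 35*√2 ≈ 49.497)
g = -43751 + 35*√2 (g = 6 + (35*√2 + (-92551 - 1*(-48794))) = 6 + (35*√2 + (-92551 + 48794)) = 6 + (35*√2 - 43757) = 6 + (-43757 + 35*√2) = -43751 + 35*√2 ≈ -43702.)
g - 44*(45 + 73) = (-43751 + 35*√2) - 44*(45 + 73) = (-43751 + 35*√2) - 44*118 = (-43751 + 35*√2) - 1*5192 = (-43751 + 35*√2) - 5192 = -48943 + 35*√2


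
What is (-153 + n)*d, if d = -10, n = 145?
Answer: 80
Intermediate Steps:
(-153 + n)*d = (-153 + 145)*(-10) = -8*(-10) = 80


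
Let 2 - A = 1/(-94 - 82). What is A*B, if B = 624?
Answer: 13767/11 ≈ 1251.5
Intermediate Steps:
A = 353/176 (A = 2 - 1/(-94 - 82) = 2 - 1/(-176) = 2 - 1*(-1/176) = 2 + 1/176 = 353/176 ≈ 2.0057)
A*B = (353/176)*624 = 13767/11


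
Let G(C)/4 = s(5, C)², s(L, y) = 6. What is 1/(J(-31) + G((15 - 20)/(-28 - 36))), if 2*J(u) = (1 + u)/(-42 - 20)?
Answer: 62/8943 ≈ 0.0069328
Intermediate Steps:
J(u) = -1/124 - u/124 (J(u) = ((1 + u)/(-42 - 20))/2 = ((1 + u)/(-62))/2 = ((1 + u)*(-1/62))/2 = (-1/62 - u/62)/2 = -1/124 - u/124)
G(C) = 144 (G(C) = 4*6² = 4*36 = 144)
1/(J(-31) + G((15 - 20)/(-28 - 36))) = 1/((-1/124 - 1/124*(-31)) + 144) = 1/((-1/124 + ¼) + 144) = 1/(15/62 + 144) = 1/(8943/62) = 62/8943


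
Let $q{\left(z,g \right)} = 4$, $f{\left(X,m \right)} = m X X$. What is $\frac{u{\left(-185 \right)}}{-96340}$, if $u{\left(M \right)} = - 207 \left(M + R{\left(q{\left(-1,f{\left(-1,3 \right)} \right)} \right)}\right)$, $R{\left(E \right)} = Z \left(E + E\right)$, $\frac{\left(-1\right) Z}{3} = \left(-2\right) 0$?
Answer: $- \frac{7659}{19268} \approx -0.3975$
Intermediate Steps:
$Z = 0$ ($Z = - 3 \left(\left(-2\right) 0\right) = \left(-3\right) 0 = 0$)
$f{\left(X,m \right)} = m X^{2}$ ($f{\left(X,m \right)} = X m X = m X^{2}$)
$R{\left(E \right)} = 0$ ($R{\left(E \right)} = 0 \left(E + E\right) = 0 \cdot 2 E = 0$)
$u{\left(M \right)} = - 207 M$ ($u{\left(M \right)} = - 207 \left(M + 0\right) = - 207 M$)
$\frac{u{\left(-185 \right)}}{-96340} = \frac{\left(-207\right) \left(-185\right)}{-96340} = 38295 \left(- \frac{1}{96340}\right) = - \frac{7659}{19268}$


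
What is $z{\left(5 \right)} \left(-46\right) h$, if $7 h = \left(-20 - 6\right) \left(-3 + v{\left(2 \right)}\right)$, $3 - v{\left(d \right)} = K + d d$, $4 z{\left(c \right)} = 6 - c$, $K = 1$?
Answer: $- \frac{1495}{7} \approx -213.57$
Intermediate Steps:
$z{\left(c \right)} = \frac{3}{2} - \frac{c}{4}$ ($z{\left(c \right)} = \frac{6 - c}{4} = \frac{3}{2} - \frac{c}{4}$)
$v{\left(d \right)} = 2 - d^{2}$ ($v{\left(d \right)} = 3 - \left(1 + d d\right) = 3 - \left(1 + d^{2}\right) = 2 - d^{2}$)
$h = \frac{130}{7}$ ($h = \frac{\left(-20 - 6\right) \left(-3 + \left(2 - 2^{2}\right)\right)}{7} = \frac{\left(-26\right) \left(-3 + \left(2 - 4\right)\right)}{7} = \frac{\left(-26\right) \left(-3 - 2\right)}{7} = \frac{\left(-26\right) \left(-5\right)}{7} = \frac{1}{7} \cdot 130 = \frac{130}{7} \approx 18.571$)
$z{\left(5 \right)} \left(-46\right) h = \left(\frac{3}{2} - \frac{5}{4}\right) \left(-46\right) \frac{130}{7} = \frac{1}{4} \left(-46\right) \frac{130}{7} = \left(- \frac{23}{2}\right) \frac{130}{7} = - \frac{1495}{7}$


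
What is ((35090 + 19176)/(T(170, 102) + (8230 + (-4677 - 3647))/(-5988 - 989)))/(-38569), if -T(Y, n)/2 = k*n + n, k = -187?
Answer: -189306941/5105289474179 ≈ -3.7081e-5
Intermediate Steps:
T(Y, n) = 372*n (T(Y, n) = -2*(-187*n + n) = -(-372)*n = 372*n)
((35090 + 19176)/(T(170, 102) + (8230 + (-4677 - 3647))/(-5988 - 989)))/(-38569) = ((35090 + 19176)/(372*102 + (8230 + (-4677 - 3647))/(-5988 - 989)))/(-38569) = (54266/(37944 + (8230 - 8324)/(-6977)))*(-1/38569) = (54266/(37944 - 94*(-1/6977)))*(-1/38569) = (54266/(37944 + 94/6977))*(-1/38569) = (54266/(264735382/6977))*(-1/38569) = (54266*(6977/264735382))*(-1/38569) = (189306941/132367691)*(-1/38569) = -189306941/5105289474179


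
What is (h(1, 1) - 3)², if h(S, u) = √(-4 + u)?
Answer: (3 - I*√3)² ≈ 6.0 - 10.392*I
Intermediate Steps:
(h(1, 1) - 3)² = (√(-4 + 1) - 3)² = (√(-3) - 3)² = (I*√3 - 3)² = (-3 + I*√3)²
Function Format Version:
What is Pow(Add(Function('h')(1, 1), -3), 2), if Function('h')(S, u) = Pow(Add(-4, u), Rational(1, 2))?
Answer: Pow(Add(3, Mul(-1, I, Pow(3, Rational(1, 2)))), 2) ≈ Add(6.0000, Mul(-10.392, I))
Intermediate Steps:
Pow(Add(Function('h')(1, 1), -3), 2) = Pow(Add(Pow(Add(-4, 1), Rational(1, 2)), -3), 2) = Pow(Add(Pow(-3, Rational(1, 2)), -3), 2) = Pow(Add(Mul(I, Pow(3, Rational(1, 2))), -3), 2) = Pow(Add(-3, Mul(I, Pow(3, Rational(1, 2)))), 2)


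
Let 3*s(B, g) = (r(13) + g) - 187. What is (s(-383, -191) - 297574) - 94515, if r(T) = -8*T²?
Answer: -1177997/3 ≈ -3.9267e+5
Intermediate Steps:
s(B, g) = -513 + g/3 (s(B, g) = ((-8*13² + g) - 187)/3 = ((-8*169 + g) - 187)/3 = ((-1352 + g) - 187)/3 = (-1539 + g)/3 = -513 + g/3)
(s(-383, -191) - 297574) - 94515 = ((-513 + (⅓)*(-191)) - 297574) - 94515 = ((-513 - 191/3) - 297574) - 94515 = (-1730/3 - 297574) - 94515 = -894452/3 - 94515 = -1177997/3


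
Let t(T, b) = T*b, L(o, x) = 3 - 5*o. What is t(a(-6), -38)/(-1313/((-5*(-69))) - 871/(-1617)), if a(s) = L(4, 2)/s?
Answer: 20021155/607542 ≈ 32.954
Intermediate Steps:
a(s) = -17/s (a(s) = (3 - 5*4)/s = (3 - 20)/s = -17/s)
t(a(-6), -38)/(-1313/((-5*(-69))) - 871/(-1617)) = (-17/(-6)*(-38))/(-1313/((-5*(-69))) - 871/(-1617)) = (-17*(-1/6)*(-38))/(-1313/345 - 871*(-1/1617)) = ((17/6)*(-38))/(-1313*1/345 + 871/1617) = -323/(3*(-1313/345 + 871/1617)) = -323/(3*(-202514/61985)) = -323/3*(-61985/202514) = 20021155/607542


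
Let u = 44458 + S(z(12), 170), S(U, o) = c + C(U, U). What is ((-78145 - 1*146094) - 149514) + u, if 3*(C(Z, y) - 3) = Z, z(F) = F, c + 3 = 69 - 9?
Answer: -329231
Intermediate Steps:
c = 57 (c = -3 + (69 - 9) = -3 + 60 = 57)
C(Z, y) = 3 + Z/3
S(U, o) = 60 + U/3 (S(U, o) = 57 + (3 + U/3) = 60 + U/3)
u = 44522 (u = 44458 + (60 + (⅓)*12) = 44458 + (60 + 4) = 44458 + 64 = 44522)
((-78145 - 1*146094) - 149514) + u = ((-78145 - 1*146094) - 149514) + 44522 = ((-78145 - 146094) - 149514) + 44522 = (-224239 - 149514) + 44522 = -373753 + 44522 = -329231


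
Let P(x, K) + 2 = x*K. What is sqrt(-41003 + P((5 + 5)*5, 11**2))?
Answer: I*sqrt(34955) ≈ 186.96*I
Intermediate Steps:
P(x, K) = -2 + K*x (P(x, K) = -2 + x*K = -2 + K*x)
sqrt(-41003 + P((5 + 5)*5, 11**2)) = sqrt(-41003 + (-2 + 11**2*((5 + 5)*5))) = sqrt(-41003 + (-2 + 121*(10*5))) = sqrt(-41003 + (-2 + 121*50)) = sqrt(-41003 + (-2 + 6050)) = sqrt(-41003 + 6048) = sqrt(-34955) = I*sqrt(34955)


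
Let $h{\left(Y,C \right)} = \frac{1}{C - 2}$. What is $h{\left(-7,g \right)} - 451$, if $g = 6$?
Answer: $- \frac{1803}{4} \approx -450.75$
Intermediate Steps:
$h{\left(Y,C \right)} = \frac{1}{-2 + C}$
$h{\left(-7,g \right)} - 451 = \frac{1}{-2 + 6} - 451 = \frac{1}{4} - 451 = - \frac{1803}{4}$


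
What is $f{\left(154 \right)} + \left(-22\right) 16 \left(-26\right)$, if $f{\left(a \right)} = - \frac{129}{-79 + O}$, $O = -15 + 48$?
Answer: $\frac{421121}{46} \approx 9154.8$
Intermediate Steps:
$O = 33$
$f{\left(a \right)} = \frac{129}{46}$ ($f{\left(a \right)} = - \frac{129}{-79 + 33} = - \frac{129}{-46} = \left(-129\right) \left(- \frac{1}{46}\right) = \frac{129}{46}$)
$f{\left(154 \right)} + \left(-22\right) 16 \left(-26\right) = \frac{129}{46} + \left(-22\right) 16 \left(-26\right) = \frac{129}{46} - -9152 = \frac{129}{46} + 9152 = \frac{421121}{46}$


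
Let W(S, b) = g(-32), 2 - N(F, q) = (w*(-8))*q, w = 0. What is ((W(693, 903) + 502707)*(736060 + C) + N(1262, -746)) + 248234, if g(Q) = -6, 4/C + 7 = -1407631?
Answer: 260425942470699022/703819 ≈ 3.7002e+11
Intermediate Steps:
C = -2/703819 (C = 4/(-7 - 1407631) = 4/(-1407638) = 4*(-1/1407638) = -2/703819 ≈ -2.8416e-6)
N(F, q) = 2 (N(F, q) = 2 - 0*(-8)*q = 2 - 0*q = 2 - 1*0 = 2 + 0 = 2)
W(S, b) = -6
((W(693, 903) + 502707)*(736060 + C) + N(1262, -746)) + 248234 = ((-6 + 502707)*(736060 - 2/703819) + 2) + 248234 = (502701*(518053013138/703819) + 2) + 248234 = (260425767757485738/703819 + 2) + 248234 = 260425767758893376/703819 + 248234 = 260425942470699022/703819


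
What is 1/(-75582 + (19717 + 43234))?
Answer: -1/12631 ≈ -7.9170e-5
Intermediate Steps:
1/(-75582 + (19717 + 43234)) = 1/(-75582 + 62951) = 1/(-12631) = -1/12631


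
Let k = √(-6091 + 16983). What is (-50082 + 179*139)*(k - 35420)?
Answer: 892619420 - 50402*√2723 ≈ 8.8999e+8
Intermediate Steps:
k = 2*√2723 (k = √10892 = 2*√2723 ≈ 104.36)
(-50082 + 179*139)*(k - 35420) = (-50082 + 179*139)*(2*√2723 - 35420) = (-50082 + 24881)*(-35420 + 2*√2723) = -25201*(-35420 + 2*√2723) = 892619420 - 50402*√2723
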